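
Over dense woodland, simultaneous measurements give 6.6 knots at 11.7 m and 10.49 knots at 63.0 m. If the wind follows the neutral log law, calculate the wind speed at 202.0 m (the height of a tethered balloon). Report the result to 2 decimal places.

Log law: V ∝ ln(z/z₀). From the pair, with r = V₁/V₂ = 0.62917,
ln z₀ = (ln z₁ − r·ln z₂)/(1 − r) = (2.4596 − 0.62917×4.1431)/0.37083 = -0.3968 → z₀ = 0.6725 m
V₃ = V₁ · ln(z₃/z₀)/ln(z₁/z₀) = 6.6 × 5.7051/2.8564 = 13.1822 knots

13.18 knots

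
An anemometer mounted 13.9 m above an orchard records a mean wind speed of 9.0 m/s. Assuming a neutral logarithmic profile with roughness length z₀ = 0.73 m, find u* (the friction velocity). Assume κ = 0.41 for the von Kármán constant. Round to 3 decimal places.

u* ≈ 1.252 m/s

Log law: V(z) = (u*/κ) · ln(z/z₀) ⇒ u* = κ · V / ln(z/z₀)
u* = 0.41 × 9.0 / ln(13.9/0.73) = 0.41 × 9.0 / 2.9466
   = 3.6900 / 2.9466 = 1.2523 m/s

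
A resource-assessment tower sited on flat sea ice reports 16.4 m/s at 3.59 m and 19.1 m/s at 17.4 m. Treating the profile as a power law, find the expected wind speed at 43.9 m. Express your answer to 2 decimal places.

First find α: α = ln(V₂/V₁)/ln(z₂/z₁) = ln(19.1/16.4)/ln(17.4/3.59) = 0.15241/1.57832 = 0.0966
Extrapolate from 17.4 m to 43.9 m: V₃ = 19.1 × (43.9/17.4)^0.0966 = 19.1 × 1.0935 = 20.8854 m/s

20.89 m/s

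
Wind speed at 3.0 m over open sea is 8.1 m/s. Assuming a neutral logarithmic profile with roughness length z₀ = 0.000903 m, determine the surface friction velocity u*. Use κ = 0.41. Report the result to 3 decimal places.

Log law: V(z) = (u*/κ) · ln(z/z₀) ⇒ u* = κ · V / ln(z/z₀)
u* = 0.41 × 8.1 / ln(3.0/0.000903) = 0.41 × 8.1 / 8.1084
   = 3.3210 / 8.1084 = 0.4096 m/s

u* ≈ 0.410 m/s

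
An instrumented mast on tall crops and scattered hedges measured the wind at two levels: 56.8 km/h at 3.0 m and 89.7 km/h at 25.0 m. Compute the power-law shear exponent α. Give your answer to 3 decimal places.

Power law: V₂/V₁ = (z₂/z₁)^α ⇒ α = ln(V₂/V₁) / ln(z₂/z₁)
α = ln(89.7/56.8) / ln(25.0/3.0) = ln(1.5792) / ln(8.3333)
  = 0.45693 / 2.12026 = 0.21551

α ≈ 0.216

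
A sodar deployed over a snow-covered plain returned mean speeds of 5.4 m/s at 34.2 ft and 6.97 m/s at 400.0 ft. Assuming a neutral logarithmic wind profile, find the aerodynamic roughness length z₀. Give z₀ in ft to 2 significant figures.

z₀ ≈ 0.0073 ft

Log law: V(z) ∝ ln(z/z₀). With r = V₁/V₂ = 5.4/6.97 = 0.77475,
r · ln(z₂/z₀) = ln(z₁/z₀) ⇒ ln z₀ = (ln z₁ − r·ln z₂)/(1 − r)
ln z₀ = (3.53223 − 0.77475×5.99146) / 0.22525 = -4.9263
z₀ = exp(-4.9263) = 0.007253 ft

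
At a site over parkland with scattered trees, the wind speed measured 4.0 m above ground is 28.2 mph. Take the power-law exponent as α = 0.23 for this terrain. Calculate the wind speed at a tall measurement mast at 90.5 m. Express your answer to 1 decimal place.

57.8 mph

Power-law profile: V₂ = V₁ · (z₂/z₁)^α
V₂ = 28.2 × (90.5/4.0)^0.23 = 28.2 × (22.6250)^0.23
    = 28.2 × 2.0491 = 57.7836 mph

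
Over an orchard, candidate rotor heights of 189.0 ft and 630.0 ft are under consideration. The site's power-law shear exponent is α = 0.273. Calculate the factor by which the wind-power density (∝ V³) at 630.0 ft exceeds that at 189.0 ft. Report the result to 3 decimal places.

Speed ratio: V_B/V_A = (z_B/z_A)^α = (630.0/189.0)^0.273 = (3.3333)^0.273 = 1.38914
Power-density ratio: P_B/P_A = (V_B/V_A)³ = (1.38914)³ = 2.68064

2.681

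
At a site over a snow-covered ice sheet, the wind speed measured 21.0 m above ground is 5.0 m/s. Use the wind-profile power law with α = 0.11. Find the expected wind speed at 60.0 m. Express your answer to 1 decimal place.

Power-law profile: V₂ = V₁ · (z₂/z₁)^α
V₂ = 5.0 × (60.0/21.0)^0.11 = 5.0 × (2.8571)^0.11
    = 5.0 × 1.1224 = 5.6121 m/s

5.6 m/s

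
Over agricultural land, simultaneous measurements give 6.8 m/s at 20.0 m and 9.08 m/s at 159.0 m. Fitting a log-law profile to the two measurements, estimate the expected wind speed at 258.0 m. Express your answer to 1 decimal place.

9.6 m/s

Log law: V ∝ ln(z/z₀). From the pair, with r = V₁/V₂ = 0.74890,
ln z₀ = (ln z₁ − r·ln z₂)/(1 − r) = (2.9957 − 0.74890×5.0689)/0.25110 = -3.1874 → z₀ = 0.04128 m
V₃ = V₁ · ln(z₃/z₀)/ln(z₁/z₀) = 6.8 × 8.7404/6.1831 = 9.6123 m/s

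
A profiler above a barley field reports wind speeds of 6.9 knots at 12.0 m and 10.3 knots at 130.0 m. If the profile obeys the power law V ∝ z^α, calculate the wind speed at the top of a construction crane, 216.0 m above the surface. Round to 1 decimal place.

11.2 knots

First find α: α = ln(V₂/V₁)/ln(z₂/z₁) = ln(10.3/6.9)/ln(130.0/12.0) = 0.40062/2.38263 = 0.1681
Extrapolate from 130.0 m to 216.0 m: V₃ = 10.3 × (216.0/130.0)^0.1681 = 10.3 × 1.0891 = 11.2180 knots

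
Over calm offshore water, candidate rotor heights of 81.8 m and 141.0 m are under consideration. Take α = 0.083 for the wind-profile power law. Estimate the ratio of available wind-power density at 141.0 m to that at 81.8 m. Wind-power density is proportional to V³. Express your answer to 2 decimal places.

1.15

Speed ratio: V_B/V_A = (z_B/z_A)^α = (141.0/81.8)^0.083 = (1.7237)^0.083 = 1.04623
Power-density ratio: P_B/P_A = (V_B/V_A)³ = (1.04623)³ = 1.14520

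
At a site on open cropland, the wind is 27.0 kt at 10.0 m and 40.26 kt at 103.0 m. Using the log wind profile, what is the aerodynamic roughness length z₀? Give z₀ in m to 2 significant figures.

z₀ ≈ 0.087 m

Log law: V(z) ∝ ln(z/z₀). With r = V₁/V₂ = 27.0/40.26 = 0.67064,
r · ln(z₂/z₀) = ln(z₁/z₀) ⇒ ln z₀ = (ln z₁ − r·ln z₂)/(1 − r)
ln z₀ = (2.30259 − 0.67064×4.63473) / 0.32936 = -2.4461
z₀ = exp(-2.4461) = 0.08663 m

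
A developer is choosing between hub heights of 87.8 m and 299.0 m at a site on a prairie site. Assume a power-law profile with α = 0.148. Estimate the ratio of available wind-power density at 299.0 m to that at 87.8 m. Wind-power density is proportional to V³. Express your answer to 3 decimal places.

Speed ratio: V_B/V_A = (z_B/z_A)^α = (299.0/87.8)^0.148 = (3.4055)^0.148 = 1.19884
Power-density ratio: P_B/P_A = (V_B/V_A)³ = (1.19884)³ = 1.72300

1.723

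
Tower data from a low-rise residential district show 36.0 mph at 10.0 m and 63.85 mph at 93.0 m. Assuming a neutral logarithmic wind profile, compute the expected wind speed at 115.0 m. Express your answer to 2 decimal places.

Log law: V ∝ ln(z/z₀). From the pair, with r = V₁/V₂ = 0.56382,
ln z₀ = (ln z₁ − r·ln z₂)/(1 − r) = (2.3026 − 0.56382×4.5326)/0.43618 = -0.5800 → z₀ = 0.5599 m
V₃ = V₁ · ln(z₃/z₀)/ln(z₁/z₀) = 36.0 × 5.3250/2.8826 = 66.5018 mph

66.50 mph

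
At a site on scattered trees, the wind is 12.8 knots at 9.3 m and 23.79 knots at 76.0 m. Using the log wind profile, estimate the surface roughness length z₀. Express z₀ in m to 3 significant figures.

z₀ ≈ 0.805 m

Log law: V(z) ∝ ln(z/z₀). With r = V₁/V₂ = 12.8/23.79 = 0.53804,
r · ln(z₂/z₀) = ln(z₁/z₀) ⇒ ln z₀ = (ln z₁ − r·ln z₂)/(1 − r)
ln z₀ = (2.23001 − 0.53804×4.33073) / 0.46196 = -0.2167
z₀ = exp(-0.2167) = 0.8052 m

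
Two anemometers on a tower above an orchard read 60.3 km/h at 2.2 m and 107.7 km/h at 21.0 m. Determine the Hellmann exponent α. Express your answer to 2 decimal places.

Power law: V₂/V₁ = (z₂/z₁)^α ⇒ α = ln(V₂/V₁) / ln(z₂/z₁)
α = ln(107.7/60.3) / ln(21.0/2.2) = ln(1.7861) / ln(9.5455)
  = 0.58002 / 2.25607 = 0.25709

α ≈ 0.26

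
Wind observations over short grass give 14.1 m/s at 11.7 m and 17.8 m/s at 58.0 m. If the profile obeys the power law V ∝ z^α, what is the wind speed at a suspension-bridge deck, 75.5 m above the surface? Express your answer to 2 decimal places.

18.50 m/s

First find α: α = ln(V₂/V₁)/ln(z₂/z₁) = ln(17.8/14.1)/ln(58.0/11.7) = 0.23302/1.60085 = 0.1456
Extrapolate from 58.0 m to 75.5 m: V₃ = 17.8 × (75.5/58.0)^0.1456 = 17.8 × 1.0391 = 18.4965 m/s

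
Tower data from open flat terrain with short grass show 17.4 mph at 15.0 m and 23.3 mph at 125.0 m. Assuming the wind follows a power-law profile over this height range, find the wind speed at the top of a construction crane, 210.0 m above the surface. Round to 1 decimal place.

25.0 mph

First find α: α = ln(V₂/V₁)/ln(z₂/z₁) = ln(23.3/17.4)/ln(125.0/15.0) = 0.29198/2.12026 = 0.1377
Extrapolate from 125.0 m to 210.0 m: V₃ = 23.3 × (210.0/125.0)^0.1377 = 23.3 × 1.0741 = 25.0255 mph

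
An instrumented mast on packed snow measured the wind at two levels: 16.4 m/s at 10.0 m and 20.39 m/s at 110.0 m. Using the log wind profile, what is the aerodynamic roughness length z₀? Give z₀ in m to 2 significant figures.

Log law: V(z) ∝ ln(z/z₀). With r = V₁/V₂ = 16.4/20.39 = 0.80432,
r · ln(z₂/z₀) = ln(z₁/z₀) ⇒ ln z₀ = (ln z₁ − r·ln z₂)/(1 − r)
ln z₀ = (2.30259 − 0.80432×4.70048) / 0.19568 = -7.5534
z₀ = exp(-7.5534) = 0.0005243 m

z₀ ≈ 0.00052 m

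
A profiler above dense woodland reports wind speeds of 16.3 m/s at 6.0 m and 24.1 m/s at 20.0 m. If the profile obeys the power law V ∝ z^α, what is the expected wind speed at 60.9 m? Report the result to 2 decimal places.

First find α: α = ln(V₂/V₁)/ln(z₂/z₁) = ln(24.1/16.3)/ln(20.0/6.0) = 0.39105/1.20397 = 0.3248
Extrapolate from 20.0 m to 60.9 m: V₃ = 24.1 × (60.9/20.0)^0.3248 = 24.1 × 1.4357 = 34.6007 m/s

34.60 m/s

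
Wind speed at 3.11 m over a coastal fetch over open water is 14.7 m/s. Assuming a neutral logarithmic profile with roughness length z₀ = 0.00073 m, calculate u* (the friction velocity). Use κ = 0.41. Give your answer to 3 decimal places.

Log law: V(z) = (u*/κ) · ln(z/z₀) ⇒ u* = κ · V / ln(z/z₀)
u* = 0.41 × 14.7 / ln(3.11/0.00073) = 0.41 × 14.7 / 8.3571
   = 6.0270 / 8.3571 = 0.7212 m/s

u* ≈ 0.721 m/s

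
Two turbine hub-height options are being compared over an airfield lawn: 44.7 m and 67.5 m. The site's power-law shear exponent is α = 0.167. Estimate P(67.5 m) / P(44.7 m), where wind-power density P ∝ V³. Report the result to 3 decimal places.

Speed ratio: V_B/V_A = (z_B/z_A)^α = (67.5/44.7)^0.167 = (1.5101)^0.167 = 1.07125
Power-density ratio: P_B/P_A = (V_B/V_A)³ = (1.07125)³ = 1.22935

1.229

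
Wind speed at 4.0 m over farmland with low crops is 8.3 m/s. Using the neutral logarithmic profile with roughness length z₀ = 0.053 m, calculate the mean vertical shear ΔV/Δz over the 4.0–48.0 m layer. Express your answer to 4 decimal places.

0.1084 m/s/m

Log law: V₂ = V₁ · ln(z₂/z₀)/ln(z₁/z₀) = 8.3 × 6.8087/4.3238 = 13.0701 m/s
ΔV/Δz = (13.0701 − 8.3)/(48.0 − 4.0) = 4.7701/44.0000 = 0.10841 m/s/m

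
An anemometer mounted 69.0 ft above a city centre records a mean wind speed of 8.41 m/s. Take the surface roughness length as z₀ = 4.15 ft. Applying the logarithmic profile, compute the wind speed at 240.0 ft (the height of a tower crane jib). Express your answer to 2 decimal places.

12.14 m/s

Log law: V(z) ∝ ln(z/z₀), so V₂/V₁ = ln(z₂/z₀) / ln(z₁/z₀).
ln(240.0/4.15) = 4.0575, ln(69.0/4.15) = 2.8110
V₂ = 8.41 × 4.0575/2.8110 = 8.41 × 1.4434 = 12.1394 m/s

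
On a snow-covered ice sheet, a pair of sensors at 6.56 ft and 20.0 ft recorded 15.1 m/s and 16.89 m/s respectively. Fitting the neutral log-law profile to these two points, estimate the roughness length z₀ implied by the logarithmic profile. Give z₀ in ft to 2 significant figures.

z₀ ≈ 0.00054 ft

Log law: V(z) ∝ ln(z/z₀). With r = V₁/V₂ = 15.1/16.89 = 0.89402,
r · ln(z₂/z₀) = ln(z₁/z₀) ⇒ ln z₀ = (ln z₁ − r·ln z₂)/(1 − r)
ln z₀ = (1.88099 − 0.89402×2.99573) / 0.10598 = -7.5227
z₀ = exp(-7.5227) = 0.0005407 ft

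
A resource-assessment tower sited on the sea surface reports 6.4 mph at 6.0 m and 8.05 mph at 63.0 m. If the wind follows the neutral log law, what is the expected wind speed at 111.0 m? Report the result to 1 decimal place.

8.4 mph

Log law: V ∝ ln(z/z₀). From the pair, with r = V₁/V₂ = 0.79503,
ln z₀ = (ln z₁ − r·ln z₂)/(1 − r) = (1.7918 − 0.79503×4.1431)/0.20497 = -7.3287 → z₀ = 0.0006564 m
V₃ = V₁ · ln(z₃/z₀)/ln(z₁/z₀) = 6.4 × 12.0383/9.1205 = 8.4474 mph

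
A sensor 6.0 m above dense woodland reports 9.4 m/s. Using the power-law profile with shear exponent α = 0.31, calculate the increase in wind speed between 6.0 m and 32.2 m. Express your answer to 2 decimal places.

6.42 m/s

Power law: V₂ = V₁ · (z₂/z₁)^α = 9.4 × (5.3667)^0.31 = 15.8247 m/s
ΔV = 15.8247 − 9.4 = 6.4247 m/s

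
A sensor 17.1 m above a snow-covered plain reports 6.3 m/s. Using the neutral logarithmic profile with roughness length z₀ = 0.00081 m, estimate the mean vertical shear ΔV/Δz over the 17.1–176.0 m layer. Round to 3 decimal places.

Log law: V₂ = V₁ · ln(z₂/z₀)/ln(z₁/z₀) = 6.3 × 12.2890/9.9576 = 7.7750 m/s
ΔV/Δz = (7.7750 − 6.3)/(176.0 − 17.1) = 1.4750/158.9000 = 0.00928 m/s/m

0.009 m/s/m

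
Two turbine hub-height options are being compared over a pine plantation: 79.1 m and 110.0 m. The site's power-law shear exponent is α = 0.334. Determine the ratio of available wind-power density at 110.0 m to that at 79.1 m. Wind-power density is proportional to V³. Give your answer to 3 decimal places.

Speed ratio: V_B/V_A = (z_B/z_A)^α = (110.0/79.1)^0.334 = (1.3906)^0.334 = 1.11644
Power-density ratio: P_B/P_A = (V_B/V_A)³ = (1.11644)³ = 1.39156

1.392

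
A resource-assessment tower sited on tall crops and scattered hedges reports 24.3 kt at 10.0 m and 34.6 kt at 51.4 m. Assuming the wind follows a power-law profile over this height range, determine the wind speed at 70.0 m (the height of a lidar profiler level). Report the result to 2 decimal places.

36.99 kt

First find α: α = ln(V₂/V₁)/ln(z₂/z₁) = ln(34.6/24.3)/ln(51.4/10.0) = 0.35338/1.63705 = 0.2159
Extrapolate from 51.4 m to 70.0 m: V₃ = 34.6 × (70.0/51.4)^0.2159 = 34.6 × 1.0689 = 36.9854 kt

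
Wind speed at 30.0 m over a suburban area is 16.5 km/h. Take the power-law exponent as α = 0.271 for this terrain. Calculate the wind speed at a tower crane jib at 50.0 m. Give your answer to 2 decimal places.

18.95 km/h

Power-law profile: V₂ = V₁ · (z₂/z₁)^α
V₂ = 16.5 × (50.0/30.0)^0.271 = 16.5 × (1.6667)^0.271
    = 16.5 × 1.1485 = 18.9498 km/h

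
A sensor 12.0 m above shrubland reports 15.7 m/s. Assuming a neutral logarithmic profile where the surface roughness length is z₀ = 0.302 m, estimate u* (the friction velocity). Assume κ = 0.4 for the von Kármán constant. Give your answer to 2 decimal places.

u* ≈ 1.71 m/s

Log law: V(z) = (u*/κ) · ln(z/z₀) ⇒ u* = κ · V / ln(z/z₀)
u* = 0.4 × 15.7 / ln(12.0/0.302) = 0.4 × 15.7 / 3.6822
   = 6.2800 / 3.6822 = 1.7055 m/s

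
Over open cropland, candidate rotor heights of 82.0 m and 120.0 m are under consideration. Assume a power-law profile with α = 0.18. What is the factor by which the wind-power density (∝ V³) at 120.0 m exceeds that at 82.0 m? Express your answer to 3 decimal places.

Speed ratio: V_B/V_A = (z_B/z_A)^α = (120.0/82.0)^0.18 = (1.4634)^0.18 = 1.07094
Power-density ratio: P_B/P_A = (V_B/V_A)³ = (1.07094)³ = 1.22828

1.228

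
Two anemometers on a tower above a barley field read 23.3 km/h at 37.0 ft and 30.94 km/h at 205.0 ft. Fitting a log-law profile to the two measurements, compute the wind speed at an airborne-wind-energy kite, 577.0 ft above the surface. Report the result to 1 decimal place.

35.6 km/h

Log law: V ∝ ln(z/z₀). From the pair, with r = V₁/V₂ = 0.75307,
ln z₀ = (ln z₁ − r·ln z₂)/(1 − r) = (3.6109 − 0.75307×5.3230)/0.24693 = -1.6105 → z₀ = 0.1998 ft
V₃ = V₁ · ln(z₃/z₀)/ln(z₁/z₀) = 23.3 × 7.9684/5.2214 = 35.5578 km/h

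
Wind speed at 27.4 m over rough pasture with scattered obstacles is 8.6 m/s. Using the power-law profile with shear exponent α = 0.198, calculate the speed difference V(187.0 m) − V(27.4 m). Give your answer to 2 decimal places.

Power law: V₂ = V₁ · (z₂/z₁)^α = 8.6 × (6.8248)^0.198 = 12.5791 m/s
ΔV = 12.5791 − 8.6 = 3.9791 m/s

3.98 m/s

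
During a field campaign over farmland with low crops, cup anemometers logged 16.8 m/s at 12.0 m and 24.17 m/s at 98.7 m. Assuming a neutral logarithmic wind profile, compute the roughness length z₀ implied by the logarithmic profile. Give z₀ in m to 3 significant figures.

Log law: V(z) ∝ ln(z/z₀). With r = V₁/V₂ = 16.8/24.17 = 0.69508,
r · ln(z₂/z₀) = ln(z₁/z₀) ⇒ ln z₀ = (ln z₁ − r·ln z₂)/(1 − r)
ln z₀ = (2.48491 − 0.69508×4.59208) / 0.30492 = -2.3184
z₀ = exp(-2.3184) = 0.09843 m

z₀ ≈ 0.0984 m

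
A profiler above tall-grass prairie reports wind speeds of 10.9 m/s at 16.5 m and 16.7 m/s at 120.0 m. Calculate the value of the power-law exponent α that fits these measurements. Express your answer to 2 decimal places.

Power law: V₂/V₁ = (z₂/z₁)^α ⇒ α = ln(V₂/V₁) / ln(z₂/z₁)
α = ln(16.7/10.9) / ln(120.0/16.5) = ln(1.5321) / ln(7.2727)
  = 0.42665 / 1.98413 = 0.21503

α ≈ 0.22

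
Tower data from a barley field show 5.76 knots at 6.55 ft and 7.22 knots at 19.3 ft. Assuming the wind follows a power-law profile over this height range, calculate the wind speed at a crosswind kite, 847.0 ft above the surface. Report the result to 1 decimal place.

15.9 knots

First find α: α = ln(V₂/V₁)/ln(z₂/z₁) = ln(7.22/5.76)/ln(19.3/6.55) = 0.22592/1.08064 = 0.2091
Extrapolate from 19.3 ft to 847.0 ft: V₃ = 7.22 × (847.0/19.3)^0.2091 = 7.22 × 2.2047 = 15.9177 knots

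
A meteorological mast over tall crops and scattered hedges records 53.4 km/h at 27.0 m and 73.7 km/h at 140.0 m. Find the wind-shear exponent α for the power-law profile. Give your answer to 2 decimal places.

Power law: V₂/V₁ = (z₂/z₁)^α ⇒ α = ln(V₂/V₁) / ln(z₂/z₁)
α = ln(73.7/53.4) / ln(140.0/27.0) = ln(1.3801) / ln(5.1852)
  = 0.32219 / 1.64581 = 0.19577

α ≈ 0.20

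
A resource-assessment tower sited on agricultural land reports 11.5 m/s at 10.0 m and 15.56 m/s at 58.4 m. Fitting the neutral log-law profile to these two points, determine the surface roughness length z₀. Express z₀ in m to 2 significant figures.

Log law: V(z) ∝ ln(z/z₀). With r = V₁/V₂ = 11.5/15.56 = 0.73907,
r · ln(z₂/z₀) = ln(z₁/z₀) ⇒ ln z₀ = (ln z₁ − r·ln z₂)/(1 − r)
ln z₀ = (2.30259 − 0.73907×4.06732) / 0.26093 = -2.6960
z₀ = exp(-2.6960) = 0.06747 m

z₀ ≈ 0.067 m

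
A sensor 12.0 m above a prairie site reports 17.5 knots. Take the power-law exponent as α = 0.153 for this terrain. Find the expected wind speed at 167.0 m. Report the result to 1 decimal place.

26.2 knots

Power-law profile: V₂ = V₁ · (z₂/z₁)^α
V₂ = 17.5 × (167.0/12.0)^0.153 = 17.5 × (13.9167)^0.153
    = 17.5 × 1.4961 = 26.1818 knots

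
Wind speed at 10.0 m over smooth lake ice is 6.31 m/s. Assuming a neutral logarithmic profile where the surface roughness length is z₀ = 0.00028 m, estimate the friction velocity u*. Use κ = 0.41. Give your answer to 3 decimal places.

u* ≈ 0.247 m/s

Log law: V(z) = (u*/κ) · ln(z/z₀) ⇒ u* = κ · V / ln(z/z₀)
u* = 0.41 × 6.31 / ln(10.0/0.00028) = 0.41 × 6.31 / 10.4833
   = 2.5871 / 10.4833 = 0.2468 m/s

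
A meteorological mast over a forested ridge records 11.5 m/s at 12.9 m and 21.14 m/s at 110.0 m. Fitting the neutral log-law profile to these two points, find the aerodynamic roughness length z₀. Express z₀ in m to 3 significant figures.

Log law: V(z) ∝ ln(z/z₀). With r = V₁/V₂ = 11.5/21.14 = 0.54399,
r · ln(z₂/z₀) = ln(z₁/z₀) ⇒ ln z₀ = (ln z₁ − r·ln z₂)/(1 − r)
ln z₀ = (2.55723 − 0.54399×4.70048) / 0.45601 = 0.0004
z₀ = exp(0.0004) = 1.000 m

z₀ ≈ 1.00 m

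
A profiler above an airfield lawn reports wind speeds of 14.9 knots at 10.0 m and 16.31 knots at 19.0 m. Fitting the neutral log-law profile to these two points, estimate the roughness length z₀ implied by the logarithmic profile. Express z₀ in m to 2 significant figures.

z₀ ≈ 0.011 m

Log law: V(z) ∝ ln(z/z₀). With r = V₁/V₂ = 14.9/16.31 = 0.91355,
r · ln(z₂/z₀) = ln(z₁/z₀) ⇒ ln z₀ = (ln z₁ − r·ln z₂)/(1 − r)
ln z₀ = (2.30259 − 0.91355×2.94444) / 0.08645 = -4.4801
z₀ = exp(-4.4801) = 0.01133 m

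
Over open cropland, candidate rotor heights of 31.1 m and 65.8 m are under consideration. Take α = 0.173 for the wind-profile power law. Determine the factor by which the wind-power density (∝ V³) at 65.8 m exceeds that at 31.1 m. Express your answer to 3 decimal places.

Speed ratio: V_B/V_A = (z_B/z_A)^α = (65.8/31.1)^0.173 = (2.1158)^0.173 = 1.13843
Power-density ratio: P_B/P_A = (V_B/V_A)³ = (1.13843)³ = 1.47542

1.475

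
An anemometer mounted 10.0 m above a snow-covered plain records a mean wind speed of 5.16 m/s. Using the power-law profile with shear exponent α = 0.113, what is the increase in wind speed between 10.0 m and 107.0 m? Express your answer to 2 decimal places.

1.58 m/s

Power law: V₂ = V₁ · (z₂/z₁)^α = 5.16 × (10.7000)^0.113 = 6.7448 m/s
ΔV = 6.7448 − 5.16 = 1.5848 m/s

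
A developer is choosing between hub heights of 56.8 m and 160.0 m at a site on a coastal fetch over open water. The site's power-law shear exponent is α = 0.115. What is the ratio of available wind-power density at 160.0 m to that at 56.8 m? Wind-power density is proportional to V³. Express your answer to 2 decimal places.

1.43

Speed ratio: V_B/V_A = (z_B/z_A)^α = (160.0/56.8)^0.115 = (2.8169)^0.115 = 1.12648
Power-density ratio: P_B/P_A = (V_B/V_A)³ = (1.12648)³ = 1.42946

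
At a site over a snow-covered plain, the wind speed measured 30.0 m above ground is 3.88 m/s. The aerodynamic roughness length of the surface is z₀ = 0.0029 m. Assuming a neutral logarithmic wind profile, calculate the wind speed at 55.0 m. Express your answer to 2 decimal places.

Log law: V(z) ∝ ln(z/z₀), so V₂/V₁ = ln(z₂/z₀) / ln(z₁/z₀).
ln(55.0/0.0029) = 9.8504, ln(30.0/0.0029) = 9.2442
V₂ = 3.88 × 9.8504/9.2442 = 3.88 × 1.0656 = 4.1344 m/s

4.13 m/s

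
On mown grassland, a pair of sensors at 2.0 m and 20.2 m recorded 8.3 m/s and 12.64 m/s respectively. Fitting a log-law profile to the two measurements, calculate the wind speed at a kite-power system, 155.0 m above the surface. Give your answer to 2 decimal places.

16.46 m/s

Log law: V ∝ ln(z/z₀). From the pair, with r = V₁/V₂ = 0.65665,
ln z₀ = (ln z₁ − r·ln z₂)/(1 − r) = (0.6931 − 0.65665×3.0057)/0.34335 = -3.7294 → z₀ = 0.02401 m
V₃ = V₁ · ln(z₃/z₀)/ln(z₁/z₀) = 8.3 × 8.7729/4.4226 = 16.4643 m/s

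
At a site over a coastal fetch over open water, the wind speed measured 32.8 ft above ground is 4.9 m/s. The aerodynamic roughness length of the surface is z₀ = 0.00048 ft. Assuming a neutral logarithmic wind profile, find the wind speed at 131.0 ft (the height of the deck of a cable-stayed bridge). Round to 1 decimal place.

Log law: V(z) ∝ ln(z/z₀), so V₂/V₁ = ln(z₂/z₀) / ln(z₁/z₀).
ln(131.0/0.00048) = 12.5169, ln(32.8/0.00048) = 11.1322
V₂ = 4.9 × 12.5169/11.1322 = 4.9 × 1.1244 = 5.5095 m/s

5.5 m/s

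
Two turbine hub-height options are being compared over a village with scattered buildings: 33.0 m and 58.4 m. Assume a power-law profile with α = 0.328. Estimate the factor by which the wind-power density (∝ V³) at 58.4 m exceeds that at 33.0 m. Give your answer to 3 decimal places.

1.754

Speed ratio: V_B/V_A = (z_B/z_A)^α = (58.4/33.0)^0.328 = (1.7697)^0.328 = 1.20590
Power-density ratio: P_B/P_A = (V_B/V_A)³ = (1.20590)³ = 1.75361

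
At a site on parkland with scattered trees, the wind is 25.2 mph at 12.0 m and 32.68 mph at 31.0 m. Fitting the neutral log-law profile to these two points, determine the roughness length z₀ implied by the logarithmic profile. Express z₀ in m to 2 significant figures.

Log law: V(z) ∝ ln(z/z₀). With r = V₁/V₂ = 25.2/32.68 = 0.77111,
r · ln(z₂/z₀) = ln(z₁/z₀) ⇒ ln z₀ = (ln z₁ − r·ln z₂)/(1 − r)
ln z₀ = (2.48491 − 0.77111×3.43399) / 0.22889 = -0.7125
z₀ = exp(-0.7125) = 0.4904 m

z₀ ≈ 0.49 m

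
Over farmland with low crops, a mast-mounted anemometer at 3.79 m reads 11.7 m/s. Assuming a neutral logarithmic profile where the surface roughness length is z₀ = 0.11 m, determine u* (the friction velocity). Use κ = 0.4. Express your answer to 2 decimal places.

Log law: V(z) = (u*/κ) · ln(z/z₀) ⇒ u* = κ · V / ln(z/z₀)
u* = 0.4 × 11.7 / ln(3.79/0.11) = 0.4 × 11.7 / 3.5396
   = 4.6800 / 3.5396 = 1.3222 m/s

u* ≈ 1.32 m/s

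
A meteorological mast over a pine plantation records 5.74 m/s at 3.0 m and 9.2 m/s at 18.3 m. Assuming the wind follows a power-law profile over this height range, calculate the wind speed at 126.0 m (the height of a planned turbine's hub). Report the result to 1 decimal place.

First find α: α = ln(V₂/V₁)/ln(z₂/z₁) = ln(9.2/5.74)/ln(18.3/3.0) = 0.47174/1.80829 = 0.2609
Extrapolate from 18.3 m to 126.0 m: V₃ = 9.2 × (126.0/18.3)^0.2609 = 9.2 × 1.6542 = 15.2189 m/s

15.2 m/s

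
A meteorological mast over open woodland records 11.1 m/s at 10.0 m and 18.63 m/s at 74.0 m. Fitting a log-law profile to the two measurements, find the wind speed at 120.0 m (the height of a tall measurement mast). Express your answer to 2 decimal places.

Log law: V ∝ ln(z/z₀). From the pair, with r = V₁/V₂ = 0.59581,
ln z₀ = (ln z₁ − r·ln z₂)/(1 − r) = (2.3026 − 0.59581×4.3041)/0.40419 = -0.6478 → z₀ = 0.5232 m
V₃ = V₁ · ln(z₃/z₀)/ln(z₁/z₀) = 11.1 × 5.4353/2.9504 = 20.4488 m/s

20.45 m/s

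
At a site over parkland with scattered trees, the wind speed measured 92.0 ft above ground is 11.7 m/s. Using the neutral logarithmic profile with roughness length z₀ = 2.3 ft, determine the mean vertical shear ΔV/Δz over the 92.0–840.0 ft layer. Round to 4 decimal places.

0.0094 m/s/ft

Log law: V₂ = V₁ · ln(z₂/z₀)/ln(z₁/z₀) = 11.7 × 5.9005/3.6889 = 18.7146 m/s
ΔV/Δz = (18.7146 − 11.7)/(840.0 − 92.0) = 7.0146/748.0000 = 0.00938 m/s/ft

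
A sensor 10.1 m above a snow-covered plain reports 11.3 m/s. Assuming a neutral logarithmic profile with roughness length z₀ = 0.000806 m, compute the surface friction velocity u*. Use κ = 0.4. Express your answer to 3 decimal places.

u* ≈ 0.479 m/s

Log law: V(z) = (u*/κ) · ln(z/z₀) ⇒ u* = κ · V / ln(z/z₀)
u* = 0.4 × 11.3 / ln(10.1/0.000806) = 0.4 × 11.3 / 9.4360
   = 4.5200 / 9.4360 = 0.4790 m/s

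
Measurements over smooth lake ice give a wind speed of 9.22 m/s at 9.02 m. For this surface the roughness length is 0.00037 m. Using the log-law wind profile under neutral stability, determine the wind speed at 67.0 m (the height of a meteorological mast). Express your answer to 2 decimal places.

Log law: V(z) ∝ ln(z/z₀), so V₂/V₁ = ln(z₂/z₀) / ln(z₁/z₀).
ln(67.0/0.00037) = 12.1067, ln(9.02/0.00037) = 10.1015
V₂ = 9.22 × 12.1067/10.1015 = 9.22 × 1.1985 = 11.0503 m/s

11.05 m/s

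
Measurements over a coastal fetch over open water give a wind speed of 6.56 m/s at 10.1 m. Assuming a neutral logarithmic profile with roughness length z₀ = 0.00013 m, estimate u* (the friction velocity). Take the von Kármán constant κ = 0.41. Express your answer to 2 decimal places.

u* ≈ 0.24 m/s

Log law: V(z) = (u*/κ) · ln(z/z₀) ⇒ u* = κ · V / ln(z/z₀)
u* = 0.41 × 6.56 / ln(10.1/0.00013) = 0.41 × 6.56 / 11.2605
   = 2.6896 / 11.2605 = 0.2389 m/s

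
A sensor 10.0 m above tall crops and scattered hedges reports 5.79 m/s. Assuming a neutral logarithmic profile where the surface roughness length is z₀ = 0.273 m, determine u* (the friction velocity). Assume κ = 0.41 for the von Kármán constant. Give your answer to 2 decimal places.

u* ≈ 0.66 m/s

Log law: V(z) = (u*/κ) · ln(z/z₀) ⇒ u* = κ · V / ln(z/z₀)
u* = 0.41 × 5.79 / ln(10.0/0.273) = 0.41 × 5.79 / 3.6009
   = 2.3739 / 3.6009 = 0.6593 m/s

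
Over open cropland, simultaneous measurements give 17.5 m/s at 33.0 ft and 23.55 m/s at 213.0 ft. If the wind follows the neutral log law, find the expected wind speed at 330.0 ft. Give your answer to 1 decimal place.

Log law: V ∝ ln(z/z₀). From the pair, with r = V₁/V₂ = 0.74310,
ln z₀ = (ln z₁ − r·ln z₂)/(1 − r) = (3.4965 − 0.74310×5.3613)/0.25690 = -1.8975 → z₀ = 0.1499 ft
V₃ = V₁ · ln(z₃/z₀)/ln(z₁/z₀) = 17.5 × 7.6966/5.3940 = 24.9704 m/s

25.0 m/s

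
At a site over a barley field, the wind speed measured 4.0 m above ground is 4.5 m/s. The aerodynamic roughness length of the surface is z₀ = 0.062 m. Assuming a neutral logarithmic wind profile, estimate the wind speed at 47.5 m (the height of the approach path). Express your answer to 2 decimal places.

Log law: V(z) ∝ ln(z/z₀), so V₂/V₁ = ln(z₂/z₀) / ln(z₁/z₀).
ln(47.5/0.062) = 6.6414, ln(4.0/0.062) = 4.1669
V₂ = 4.5 × 6.6414/4.1669 = 4.5 × 1.5938 = 7.1722 m/s

7.17 m/s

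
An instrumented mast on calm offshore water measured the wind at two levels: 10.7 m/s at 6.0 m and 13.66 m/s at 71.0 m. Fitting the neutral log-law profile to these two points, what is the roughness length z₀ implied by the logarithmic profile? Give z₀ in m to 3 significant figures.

Log law: V(z) ∝ ln(z/z₀). With r = V₁/V₂ = 10.7/13.66 = 0.78331,
r · ln(z₂/z₀) = ln(z₁/z₀) ⇒ ln z₀ = (ln z₁ − r·ln z₂)/(1 − r)
ln z₀ = (1.79176 − 0.78331×4.26268) / 0.21669 = -7.1403
z₀ = exp(-7.1403) = 0.0007925 m

z₀ ≈ 0.000793 m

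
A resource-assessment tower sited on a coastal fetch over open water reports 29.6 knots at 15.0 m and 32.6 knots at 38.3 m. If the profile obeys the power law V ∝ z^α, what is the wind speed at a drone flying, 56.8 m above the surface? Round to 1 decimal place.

First find α: α = ln(V₂/V₁)/ln(z₂/z₁) = ln(32.6/29.6)/ln(38.3/15.0) = 0.09654/0.93740 = 0.1030
Extrapolate from 38.3 m to 56.8 m: V₃ = 32.6 × (56.8/38.3)^0.1030 = 32.6 × 1.0414 = 33.9503 knots

34.0 knots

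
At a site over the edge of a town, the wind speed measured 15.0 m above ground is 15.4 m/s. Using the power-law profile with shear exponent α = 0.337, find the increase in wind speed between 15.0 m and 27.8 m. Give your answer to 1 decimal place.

Power law: V₂ = V₁ · (z₂/z₁)^α = 15.4 × (1.8533)^0.337 = 18.9592 m/s
ΔV = 18.9592 − 15.4 = 3.5592 m/s

3.6 m/s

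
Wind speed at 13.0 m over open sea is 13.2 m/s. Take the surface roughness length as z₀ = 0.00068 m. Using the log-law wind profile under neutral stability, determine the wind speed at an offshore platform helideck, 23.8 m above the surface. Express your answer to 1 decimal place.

14.0 m/s

Log law: V(z) ∝ ln(z/z₀), so V₂/V₁ = ln(z₂/z₀) / ln(z₁/z₀).
ln(23.8/0.00068) = 10.4631, ln(13.0/0.00068) = 9.8584
V₂ = 13.2 × 10.4631/9.8584 = 13.2 × 1.0613 = 14.0097 m/s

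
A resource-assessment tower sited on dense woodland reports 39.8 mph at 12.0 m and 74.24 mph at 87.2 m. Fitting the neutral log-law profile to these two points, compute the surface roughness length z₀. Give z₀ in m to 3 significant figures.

z₀ ≈ 1.21 m

Log law: V(z) ∝ ln(z/z₀). With r = V₁/V₂ = 39.8/74.24 = 0.53610,
r · ln(z₂/z₀) = ln(z₁/z₀) ⇒ ln z₀ = (ln z₁ − r·ln z₂)/(1 − r)
ln z₀ = (2.48491 − 0.53610×4.46820) / 0.46390 = 0.1929
z₀ = exp(0.1929) = 1.213 m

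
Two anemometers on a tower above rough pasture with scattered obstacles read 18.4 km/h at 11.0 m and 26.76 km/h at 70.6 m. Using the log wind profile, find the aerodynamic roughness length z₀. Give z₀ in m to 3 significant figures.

z₀ ≈ 0.184 m

Log law: V(z) ∝ ln(z/z₀). With r = V₁/V₂ = 18.4/26.76 = 0.68759,
r · ln(z₂/z₀) = ln(z₁/z₀) ⇒ ln z₀ = (ln z₁ − r·ln z₂)/(1 − r)
ln z₀ = (2.39790 − 0.68759×4.25703) / 0.31241 = -1.6940
z₀ = exp(-1.6940) = 0.1838 m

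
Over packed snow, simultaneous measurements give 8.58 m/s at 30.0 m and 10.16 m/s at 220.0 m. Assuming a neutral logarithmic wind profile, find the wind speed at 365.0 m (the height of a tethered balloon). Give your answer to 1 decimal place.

10.6 m/s

Log law: V ∝ ln(z/z₀). From the pair, with r = V₁/V₂ = 0.84449,
ln z₀ = (ln z₁ − r·ln z₂)/(1 − r) = (3.4012 − 0.84449×5.3936)/0.15551 = -7.4185 → z₀ = 0.0006001 m
V₃ = V₁ · ln(z₃/z₀)/ln(z₁/z₀) = 8.58 × 13.3184/10.8197 = 10.5615 m/s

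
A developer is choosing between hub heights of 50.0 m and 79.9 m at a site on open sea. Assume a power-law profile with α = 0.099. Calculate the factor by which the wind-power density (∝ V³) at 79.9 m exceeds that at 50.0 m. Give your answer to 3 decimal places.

1.149

Speed ratio: V_B/V_A = (z_B/z_A)^α = (79.9/50.0)^0.099 = (1.5980)^0.099 = 1.04750
Power-density ratio: P_B/P_A = (V_B/V_A)³ = (1.04750)³ = 1.14938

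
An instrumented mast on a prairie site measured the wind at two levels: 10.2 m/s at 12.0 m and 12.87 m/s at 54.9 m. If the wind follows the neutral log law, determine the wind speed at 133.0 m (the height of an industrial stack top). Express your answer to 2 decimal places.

14.42 m/s

Log law: V ∝ ln(z/z₀). From the pair, with r = V₁/V₂ = 0.79254,
ln z₀ = (ln z₁ − r·ln z₂)/(1 − r) = (2.4849 − 0.79254×4.0055)/0.20746 = -3.3242 → z₀ = 0.03600 m
V₃ = V₁ · ln(z₃/z₀)/ln(z₁/z₀) = 10.2 × 8.2145/5.8091 = 14.4237 m/s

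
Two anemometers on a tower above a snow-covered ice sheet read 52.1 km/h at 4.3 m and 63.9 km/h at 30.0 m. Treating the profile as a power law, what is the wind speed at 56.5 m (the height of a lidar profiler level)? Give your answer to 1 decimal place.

68.3 km/h

First find α: α = ln(V₂/V₁)/ln(z₂/z₁) = ln(63.9/52.1)/ln(30.0/4.3) = 0.20415/1.94258 = 0.1051
Extrapolate from 30.0 m to 56.5 m: V₃ = 63.9 × (56.5/30.0)^0.1051 = 63.9 × 1.0688 = 68.2958 km/h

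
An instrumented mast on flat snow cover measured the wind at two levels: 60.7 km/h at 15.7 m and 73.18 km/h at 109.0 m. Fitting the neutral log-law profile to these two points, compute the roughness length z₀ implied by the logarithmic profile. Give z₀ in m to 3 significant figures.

Log law: V(z) ∝ ln(z/z₀). With r = V₁/V₂ = 60.7/73.18 = 0.82946,
r · ln(z₂/z₀) = ln(z₁/z₀) ⇒ ln z₀ = (ln z₁ − r·ln z₂)/(1 − r)
ln z₀ = (2.75366 − 0.82946×4.69135) / 0.17054 = -6.6708
z₀ = exp(-6.6708) = 0.001267 m

z₀ ≈ 0.00127 m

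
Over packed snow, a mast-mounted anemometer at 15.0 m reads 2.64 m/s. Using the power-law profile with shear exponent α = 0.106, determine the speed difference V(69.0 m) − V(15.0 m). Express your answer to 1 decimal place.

0.5 m/s

Power law: V₂ = V₁ · (z₂/z₁)^α = 2.64 × (4.6000)^0.106 = 3.1035 m/s
ΔV = 3.1035 − 2.64 = 0.4635 m/s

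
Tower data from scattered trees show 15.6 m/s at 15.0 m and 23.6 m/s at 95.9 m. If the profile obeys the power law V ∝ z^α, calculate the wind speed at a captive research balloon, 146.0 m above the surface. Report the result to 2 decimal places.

First find α: α = ln(V₂/V₁)/ln(z₂/z₁) = ln(23.6/15.6)/ln(95.9/15.0) = 0.41398/1.85526 = 0.2231
Extrapolate from 95.9 m to 146.0 m: V₃ = 23.6 × (146.0/95.9)^0.2231 = 23.6 × 1.0983 = 25.9204 m/s

25.92 m/s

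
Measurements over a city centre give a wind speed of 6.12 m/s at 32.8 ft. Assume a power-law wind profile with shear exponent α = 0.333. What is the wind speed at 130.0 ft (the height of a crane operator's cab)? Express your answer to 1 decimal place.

Power-law profile: V₂ = V₁ · (z₂/z₁)^α
V₂ = 6.12 × (130.0/32.8)^0.333 = 6.12 × (3.9634)^0.333
    = 6.12 × 1.5818 = 9.6807 m/s

9.7 m/s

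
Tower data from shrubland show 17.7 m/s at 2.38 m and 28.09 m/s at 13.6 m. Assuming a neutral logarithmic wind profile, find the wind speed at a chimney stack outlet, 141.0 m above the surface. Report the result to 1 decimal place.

Log law: V ∝ ln(z/z₀). From the pair, with r = V₁/V₂ = 0.63012,
ln z₀ = (ln z₁ − r·ln z₂)/(1 − r) = (0.8671 − 0.63012×2.6101)/0.36988 = -2.1022 → z₀ = 0.1222 m
V₃ = V₁ · ln(z₃/z₀)/ln(z₁/z₀) = 17.7 × 7.0509/2.9693 = 42.0311 m/s

42.0 m/s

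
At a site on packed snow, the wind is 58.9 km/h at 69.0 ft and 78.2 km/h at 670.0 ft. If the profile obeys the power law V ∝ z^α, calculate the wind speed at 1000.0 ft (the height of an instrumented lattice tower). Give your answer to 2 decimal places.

First find α: α = ln(V₂/V₁)/ln(z₂/z₁) = ln(78.2/58.9)/ln(670.0/69.0) = 0.28343/2.27317 = 0.1247
Extrapolate from 670.0 ft to 1000.0 ft: V₃ = 78.2 × (1000.0/670.0)^0.1247 = 78.2 × 1.0512 = 82.2039 km/h

82.20 km/h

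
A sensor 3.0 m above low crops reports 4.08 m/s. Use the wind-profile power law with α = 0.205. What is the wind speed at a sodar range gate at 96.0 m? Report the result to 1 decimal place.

8.3 m/s

Power-law profile: V₂ = V₁ · (z₂/z₁)^α
V₂ = 4.08 × (96.0/3.0)^0.205 = 4.08 × (32.0000)^0.205
    = 4.08 × 2.0350 = 8.3026 m/s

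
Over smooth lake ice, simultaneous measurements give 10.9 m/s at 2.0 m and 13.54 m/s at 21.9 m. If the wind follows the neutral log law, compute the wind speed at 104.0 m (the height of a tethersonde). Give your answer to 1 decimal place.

15.3 m/s

Log law: V ∝ ln(z/z₀). From the pair, with r = V₁/V₂ = 0.80502,
ln z₀ = (ln z₁ − r·ln z₂)/(1 − r) = (0.6931 − 0.80502×3.0865)/0.19498 = -9.1884 → z₀ = 0.0001022 m
V₃ = V₁ · ln(z₃/z₀)/ln(z₁/z₀) = 10.9 × 13.8328/9.8816 = 15.2585 m/s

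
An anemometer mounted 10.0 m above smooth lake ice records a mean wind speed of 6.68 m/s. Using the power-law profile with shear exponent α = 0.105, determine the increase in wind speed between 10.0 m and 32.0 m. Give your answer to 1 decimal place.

0.9 m/s

Power law: V₂ = V₁ · (z₂/z₁)^α = 6.68 × (3.2000)^0.105 = 7.5477 m/s
ΔV = 7.5477 − 6.68 = 0.8677 m/s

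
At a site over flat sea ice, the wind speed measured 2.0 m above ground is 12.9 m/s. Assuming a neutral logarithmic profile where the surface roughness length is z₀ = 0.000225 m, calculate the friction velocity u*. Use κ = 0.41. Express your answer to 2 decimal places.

Log law: V(z) = (u*/κ) · ln(z/z₀) ⇒ u* = κ · V / ln(z/z₀)
u* = 0.41 × 12.9 / ln(2.0/0.000225) = 0.41 × 12.9 / 9.0926
   = 5.2890 / 9.0926 = 0.5817 m/s

u* ≈ 0.58 m/s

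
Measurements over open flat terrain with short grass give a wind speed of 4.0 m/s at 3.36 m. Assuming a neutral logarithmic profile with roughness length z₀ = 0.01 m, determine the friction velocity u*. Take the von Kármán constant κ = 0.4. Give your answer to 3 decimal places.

u* ≈ 0.275 m/s

Log law: V(z) = (u*/κ) · ln(z/z₀) ⇒ u* = κ · V / ln(z/z₀)
u* = 0.4 × 4.0 / ln(3.36/0.01) = 0.4 × 4.0 / 5.8171
   = 1.6000 / 5.8171 = 0.2751 m/s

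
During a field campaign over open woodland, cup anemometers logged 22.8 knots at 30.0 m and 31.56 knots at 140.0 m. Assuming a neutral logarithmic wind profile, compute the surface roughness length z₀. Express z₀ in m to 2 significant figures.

Log law: V(z) ∝ ln(z/z₀). With r = V₁/V₂ = 22.8/31.56 = 0.72243,
r · ln(z₂/z₀) = ln(z₁/z₀) ⇒ ln z₀ = (ln z₁ − r·ln z₂)/(1 − r)
ln z₀ = (3.40120 − 0.72243×4.94164) / 0.27757 = -0.6082
z₀ = exp(-0.6082) = 0.5443 m

z₀ ≈ 0.54 m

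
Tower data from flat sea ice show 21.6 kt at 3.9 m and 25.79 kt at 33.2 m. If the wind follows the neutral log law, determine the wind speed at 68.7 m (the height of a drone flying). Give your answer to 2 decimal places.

27.21 kt

Log law: V ∝ ln(z/z₀). From the pair, with r = V₁/V₂ = 0.83753,
ln z₀ = (ln z₁ − r·ln z₂)/(1 − r) = (1.3610 − 0.83753×3.5025)/0.16247 = -9.6791 → z₀ = 0.00006258 m
V₃ = V₁ · ln(z₃/z₀)/ln(z₁/z₀) = 21.6 × 13.9089/11.0401 = 27.2128 kt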